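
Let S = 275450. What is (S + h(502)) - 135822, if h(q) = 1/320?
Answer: 44680961/320 ≈ 1.3963e+5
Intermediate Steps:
h(q) = 1/320
(S + h(502)) - 135822 = (275450 + 1/320) - 135822 = 88144001/320 - 135822 = 44680961/320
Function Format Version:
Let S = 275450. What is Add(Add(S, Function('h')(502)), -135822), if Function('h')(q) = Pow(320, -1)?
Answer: Rational(44680961, 320) ≈ 1.3963e+5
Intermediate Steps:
Function('h')(q) = Rational(1, 320)
Add(Add(S, Function('h')(502)), -135822) = Add(Add(275450, Rational(1, 320)), -135822) = Add(Rational(88144001, 320), -135822) = Rational(44680961, 320)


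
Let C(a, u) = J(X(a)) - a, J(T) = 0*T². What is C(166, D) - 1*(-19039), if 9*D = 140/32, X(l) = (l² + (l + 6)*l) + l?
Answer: 18873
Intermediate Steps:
X(l) = l + l² + l*(6 + l) (X(l) = (l² + (6 + l)*l) + l = (l² + l*(6 + l)) + l = l + l² + l*(6 + l))
D = 35/72 (D = (140/32)/9 = (140*(1/32))/9 = (⅑)*(35/8) = 35/72 ≈ 0.48611)
J(T) = 0
C(a, u) = -a (C(a, u) = 0 - a = -a)
C(166, D) - 1*(-19039) = -1*166 - 1*(-19039) = -166 + 19039 = 18873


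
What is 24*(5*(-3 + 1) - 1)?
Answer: -264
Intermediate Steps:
24*(5*(-3 + 1) - 1) = 24*(5*(-2) - 1) = 24*(-10 - 1) = 24*(-11) = -264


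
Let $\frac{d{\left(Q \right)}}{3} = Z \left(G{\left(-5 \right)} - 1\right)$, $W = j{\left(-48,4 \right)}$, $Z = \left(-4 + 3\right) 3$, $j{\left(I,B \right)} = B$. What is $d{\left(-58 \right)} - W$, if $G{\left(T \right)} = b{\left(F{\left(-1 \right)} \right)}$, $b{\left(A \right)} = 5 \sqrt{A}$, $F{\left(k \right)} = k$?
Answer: $5 - 45 i \approx 5.0 - 45.0 i$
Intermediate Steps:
$Z = -3$ ($Z = \left(-1\right) 3 = -3$)
$W = 4$
$G{\left(T \right)} = 5 i$ ($G{\left(T \right)} = 5 \sqrt{-1} = 5 i$)
$d{\left(Q \right)} = 9 - 45 i$ ($d{\left(Q \right)} = 3 \left(- 3 \left(5 i - 1\right)\right) = 3 \left(- 3 \left(-1 + 5 i\right)\right) = 3 \left(3 - 15 i\right) = 9 - 45 i$)
$d{\left(-58 \right)} - W = \left(9 - 45 i\right) - 4 = 5 - 45 i$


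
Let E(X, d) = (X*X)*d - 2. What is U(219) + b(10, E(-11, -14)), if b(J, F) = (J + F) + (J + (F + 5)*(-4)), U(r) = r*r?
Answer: 53049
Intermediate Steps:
U(r) = r**2
E(X, d) = -2 + d*X**2 (E(X, d) = X**2*d - 2 = d*X**2 - 2 = -2 + d*X**2)
b(J, F) = -20 - 3*F + 2*J (b(J, F) = (F + J) + (J + (5 + F)*(-4)) = (F + J) + (J + (-20 - 4*F)) = (F + J) + (-20 + J - 4*F) = -20 - 3*F + 2*J)
U(219) + b(10, E(-11, -14)) = 219**2 + (-20 - 3*(-2 - 14*(-11)**2) + 2*10) = 47961 + (-20 - 3*(-2 - 14*121) + 20) = 47961 + (-20 - 3*(-2 - 1694) + 20) = 47961 + (-20 - 3*(-1696) + 20) = 47961 + (-20 + 5088 + 20) = 47961 + 5088 = 53049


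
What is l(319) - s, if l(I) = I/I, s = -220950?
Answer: 220951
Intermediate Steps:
l(I) = 1
l(319) - s = 1 - 1*(-220950) = 1 + 220950 = 220951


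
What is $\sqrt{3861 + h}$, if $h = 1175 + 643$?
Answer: $3 \sqrt{631} \approx 75.359$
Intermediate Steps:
$h = 1818$
$\sqrt{3861 + h} = \sqrt{3861 + 1818} = \sqrt{5679} = 3 \sqrt{631}$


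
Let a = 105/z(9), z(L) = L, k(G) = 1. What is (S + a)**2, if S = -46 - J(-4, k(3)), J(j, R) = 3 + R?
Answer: 13225/9 ≈ 1469.4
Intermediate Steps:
S = -50 (S = -46 - (3 + 1) = -46 - 1*4 = -46 - 4 = -50)
a = 35/3 (a = 105/9 = 105*(1/9) = 35/3 ≈ 11.667)
(S + a)**2 = (-50 + 35/3)**2 = (-115/3)**2 = 13225/9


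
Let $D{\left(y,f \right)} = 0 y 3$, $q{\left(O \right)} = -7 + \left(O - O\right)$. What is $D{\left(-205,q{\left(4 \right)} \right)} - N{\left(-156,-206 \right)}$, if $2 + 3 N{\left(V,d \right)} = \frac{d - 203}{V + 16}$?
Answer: $- \frac{43}{140} \approx -0.30714$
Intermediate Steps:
$q{\left(O \right)} = -7$ ($q{\left(O \right)} = -7 + 0 = -7$)
$D{\left(y,f \right)} = 0$ ($D{\left(y,f \right)} = 0 \cdot 3 = 0$)
$N{\left(V,d \right)} = - \frac{2}{3} + \frac{-203 + d}{3 \left(16 + V\right)}$ ($N{\left(V,d \right)} = - \frac{2}{3} + \frac{\left(d - 203\right) \frac{1}{V + 16}}{3} = - \frac{2}{3} + \frac{\left(-203 + d\right) \frac{1}{16 + V}}{3} = - \frac{2}{3} + \frac{\frac{1}{16 + V} \left(-203 + d\right)}{3} = - \frac{2}{3} + \frac{-203 + d}{3 \left(16 + V\right)}$)
$D{\left(-205,q{\left(4 \right)} \right)} - N{\left(-156,-206 \right)} = 0 - \frac{-235 - 206 - -312}{3 \left(16 - 156\right)} = 0 - \frac{-235 - 206 + 312}{3 \left(-140\right)} = 0 - \frac{1}{3} \left(- \frac{1}{140}\right) \left(-129\right) = 0 - \frac{43}{140} = - \frac{43}{140}$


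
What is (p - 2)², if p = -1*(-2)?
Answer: 0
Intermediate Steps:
p = 2
(p - 2)² = (2 - 2)² = 0² = 0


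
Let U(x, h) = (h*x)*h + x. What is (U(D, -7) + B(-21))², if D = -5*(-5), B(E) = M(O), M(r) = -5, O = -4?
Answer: 1550025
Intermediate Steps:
B(E) = -5
D = 25
U(x, h) = x + x*h² (U(x, h) = x*h² + x = x + x*h²)
(U(D, -7) + B(-21))² = (25*(1 + (-7)²) - 5)² = (25*(1 + 49) - 5)² = (25*50 - 5)² = (1250 - 5)² = 1245² = 1550025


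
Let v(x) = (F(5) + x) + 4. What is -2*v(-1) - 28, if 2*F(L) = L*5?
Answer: -59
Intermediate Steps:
F(L) = 5*L/2 (F(L) = (L*5)/2 = (5*L)/2 = 5*L/2)
v(x) = 33/2 + x (v(x) = ((5/2)*5 + x) + 4 = (25/2 + x) + 4 = 33/2 + x)
-2*v(-1) - 28 = -2*(33/2 - 1) - 28 = -2*31/2 - 28 = -31 - 28 = -59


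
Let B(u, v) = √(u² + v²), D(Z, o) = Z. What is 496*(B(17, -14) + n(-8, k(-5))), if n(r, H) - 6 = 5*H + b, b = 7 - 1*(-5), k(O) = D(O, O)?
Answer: -3472 + 496*√485 ≈ 7451.3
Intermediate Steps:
k(O) = O
b = 12 (b = 7 + 5 = 12)
n(r, H) = 18 + 5*H (n(r, H) = 6 + (5*H + 12) = 6 + (12 + 5*H) = 18 + 5*H)
496*(B(17, -14) + n(-8, k(-5))) = 496*(√(17² + (-14)²) + (18 + 5*(-5))) = 496*(√(289 + 196) + (18 - 25)) = 496*(√485 - 7) = 496*(-7 + √485) = -3472 + 496*√485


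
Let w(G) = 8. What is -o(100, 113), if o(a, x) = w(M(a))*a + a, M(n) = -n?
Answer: -900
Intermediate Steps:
o(a, x) = 9*a (o(a, x) = 8*a + a = 9*a)
-o(100, 113) = -9*100 = -1*900 = -900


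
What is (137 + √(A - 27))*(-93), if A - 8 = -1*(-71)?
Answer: -12741 - 186*√13 ≈ -13412.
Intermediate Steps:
A = 79 (A = 8 - 1*(-71) = 8 + 71 = 79)
(137 + √(A - 27))*(-93) = (137 + √(79 - 27))*(-93) = (137 + √52)*(-93) = (137 + 2*√13)*(-93) = -12741 - 186*√13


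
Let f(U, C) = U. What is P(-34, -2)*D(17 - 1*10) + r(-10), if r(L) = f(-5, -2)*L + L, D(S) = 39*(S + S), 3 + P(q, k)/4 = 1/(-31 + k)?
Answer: -72360/11 ≈ -6578.2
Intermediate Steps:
P(q, k) = -12 + 4/(-31 + k)
D(S) = 78*S (D(S) = 39*(2*S) = 78*S)
r(L) = -4*L (r(L) = -5*L + L = -4*L)
P(-34, -2)*D(17 - 1*10) + r(-10) = (4*(94 - 3*(-2))/(-31 - 2))*(78*(17 - 1*10)) - 4*(-10) = (4*(94 + 6)/(-33))*(78*(17 - 10)) + 40 = (4*(-1/33)*100)*(78*7) + 40 = -400/33*546 + 40 = -72800/11 + 40 = -72360/11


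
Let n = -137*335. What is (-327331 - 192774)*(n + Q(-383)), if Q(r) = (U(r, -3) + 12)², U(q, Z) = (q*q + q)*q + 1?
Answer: -1633099512033515124650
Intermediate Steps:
U(q, Z) = 1 + q*(q + q²) (U(q, Z) = (q² + q)*q + 1 = (q + q²)*q + 1 = q*(q + q²) + 1 = 1 + q*(q + q²))
n = -45895
Q(r) = (13 + r² + r³)² (Q(r) = ((1 + r² + r³) + 12)² = (13 + r² + r³)²)
(-327331 - 192774)*(n + Q(-383)) = (-327331 - 192774)*(-45895 + (13 + (-383)² + (-383)³)²) = -520105*(-45895 + (13 + 146689 - 56181887)²) = -520105*(-45895 + (-56035185)²) = -520105*(-45895 + 3139941957984225) = -520105*3139941957938330 = -1633099512033515124650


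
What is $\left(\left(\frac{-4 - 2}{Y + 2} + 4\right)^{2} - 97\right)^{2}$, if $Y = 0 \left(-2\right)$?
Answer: $9216$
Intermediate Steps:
$Y = 0$
$\left(\left(\frac{-4 - 2}{Y + 2} + 4\right)^{2} - 97\right)^{2} = \left(\left(\frac{-4 - 2}{0 + 2} + 4\right)^{2} - 97\right)^{2} = \left(\left(- \frac{6}{2} + 4\right)^{2} - 97\right)^{2} = \left(\left(\left(-6\right) \frac{1}{2} + 4\right)^{2} - 97\right)^{2} = \left(\left(-3 + 4\right)^{2} - 97\right)^{2} = \left(1^{2} - 97\right)^{2} = \left(1 - 97\right)^{2} = \left(-96\right)^{2} = 9216$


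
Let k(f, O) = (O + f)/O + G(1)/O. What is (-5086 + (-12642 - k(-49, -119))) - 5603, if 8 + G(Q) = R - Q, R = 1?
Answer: -2776565/119 ≈ -23332.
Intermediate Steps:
G(Q) = -7 - Q (G(Q) = -8 + (1 - Q) = -7 - Q)
k(f, O) = -8/O + (O + f)/O (k(f, O) = (O + f)/O + (-7 - 1*1)/O = (O + f)/O + (-7 - 1)/O = (O + f)/O - 8/O = -8/O + (O + f)/O)
(-5086 + (-12642 - k(-49, -119))) - 5603 = (-5086 + (-12642 - (-8 - 119 - 49)/(-119))) - 5603 = (-5086 + (-12642 - (-1)*(-176)/119)) - 5603 = (-5086 + (-12642 - 1*176/119)) - 5603 = (-5086 + (-12642 - 176/119)) - 5603 = (-5086 - 1504574/119) - 5603 = -2109808/119 - 5603 = -2776565/119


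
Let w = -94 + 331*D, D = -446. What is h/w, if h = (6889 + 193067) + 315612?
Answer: -21482/6155 ≈ -3.4902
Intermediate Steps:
h = 515568 (h = 199956 + 315612 = 515568)
w = -147720 (w = -94 + 331*(-446) = -94 - 147626 = -147720)
h/w = 515568/(-147720) = 515568*(-1/147720) = -21482/6155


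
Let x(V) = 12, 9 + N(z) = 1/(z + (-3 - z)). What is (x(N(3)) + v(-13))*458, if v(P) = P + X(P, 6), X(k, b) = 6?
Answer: 2290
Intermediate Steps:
N(z) = -28/3 (N(z) = -9 + 1/(z + (-3 - z)) = -9 + 1/(-3) = -9 - ⅓ = -28/3)
v(P) = 6 + P (v(P) = P + 6 = 6 + P)
(x(N(3)) + v(-13))*458 = (12 + (6 - 13))*458 = (12 - 7)*458 = 5*458 = 2290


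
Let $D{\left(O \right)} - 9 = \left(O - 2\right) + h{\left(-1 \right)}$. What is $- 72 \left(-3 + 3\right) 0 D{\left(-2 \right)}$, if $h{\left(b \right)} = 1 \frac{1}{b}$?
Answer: $0$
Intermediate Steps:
$h{\left(b \right)} = \frac{1}{b}$
$D{\left(O \right)} = 6 + O$ ($D{\left(O \right)} = 9 + \left(\left(O - 2\right) + \frac{1}{-1}\right) = 9 + \left(\left(-2 + O\right) - 1\right) = 9 + \left(-3 + O\right) = 6 + O$)
$- 72 \left(-3 + 3\right) 0 D{\left(-2 \right)} = - 72 \left(-3 + 3\right) 0 \left(6 - 2\right) = - 72 \cdot 0 \cdot 0 \cdot 4 = \left(-72\right) 0 \cdot 4 = 0 \cdot 4 = 0$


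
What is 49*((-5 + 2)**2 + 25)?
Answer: 1666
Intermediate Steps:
49*((-5 + 2)**2 + 25) = 49*((-3)**2 + 25) = 49*(9 + 25) = 49*34 = 1666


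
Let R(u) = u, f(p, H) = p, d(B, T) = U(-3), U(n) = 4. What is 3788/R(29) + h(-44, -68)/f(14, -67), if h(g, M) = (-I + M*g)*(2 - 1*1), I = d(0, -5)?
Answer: 69842/203 ≈ 344.05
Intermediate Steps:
d(B, T) = 4
I = 4
h(g, M) = -4 + M*g (h(g, M) = (-1*4 + M*g)*(2 - 1*1) = (-4 + M*g)*(2 - 1) = (-4 + M*g)*1 = -4 + M*g)
3788/R(29) + h(-44, -68)/f(14, -67) = 3788/29 + (-4 - 68*(-44))/14 = 3788*(1/29) + (-4 + 2992)*(1/14) = 3788/29 + 2988*(1/14) = 3788/29 + 1494/7 = 69842/203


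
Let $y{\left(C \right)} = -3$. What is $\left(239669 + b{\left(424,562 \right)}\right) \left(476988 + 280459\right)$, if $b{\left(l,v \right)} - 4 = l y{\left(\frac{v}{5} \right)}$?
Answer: $180576122247$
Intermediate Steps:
$b{\left(l,v \right)} = 4 - 3 l$ ($b{\left(l,v \right)} = 4 + l \left(-3\right) = 4 - 3 l$)
$\left(239669 + b{\left(424,562 \right)}\right) \left(476988 + 280459\right) = \left(239669 + \left(4 - 1272\right)\right) \left(476988 + 280459\right) = \left(239669 + \left(4 - 1272\right)\right) 757447 = \left(239669 - 1268\right) 757447 = 238401 \cdot 757447 = 180576122247$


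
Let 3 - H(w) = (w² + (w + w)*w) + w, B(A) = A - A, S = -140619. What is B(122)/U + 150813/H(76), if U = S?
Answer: -150813/17401 ≈ -8.6669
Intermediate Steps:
U = -140619
B(A) = 0
H(w) = 3 - w - 3*w² (H(w) = 3 - ((w² + (w + w)*w) + w) = 3 - ((w² + (2*w)*w) + w) = 3 - ((w² + 2*w²) + w) = 3 - (3*w² + w) = 3 - (w + 3*w²) = 3 + (-w - 3*w²) = 3 - w - 3*w²)
B(122)/U + 150813/H(76) = 0/(-140619) + 150813/(3 - 1*76 - 3*76²) = 0*(-1/140619) + 150813/(3 - 76 - 3*5776) = 0 + 150813/(3 - 76 - 17328) = 0 + 150813/(-17401) = 0 + 150813*(-1/17401) = 0 - 150813/17401 = -150813/17401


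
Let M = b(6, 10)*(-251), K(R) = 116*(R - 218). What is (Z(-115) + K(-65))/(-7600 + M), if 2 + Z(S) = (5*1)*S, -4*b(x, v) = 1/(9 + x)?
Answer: 15300/3479 ≈ 4.3978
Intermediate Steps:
b(x, v) = -1/(4*(9 + x))
K(R) = -25288 + 116*R (K(R) = 116*(-218 + R) = -25288 + 116*R)
Z(S) = -2 + 5*S (Z(S) = -2 + (5*1)*S = -2 + 5*S)
M = 251/60 (M = -1/(36 + 4*6)*(-251) = -1/(36 + 24)*(-251) = -1/60*(-251) = 251/60 ≈ 4.1833)
(Z(-115) + K(-65))/(-7600 + M) = ((-2 + 5*(-115)) + (-25288 + 116*(-65)))/(-7600 + 251/60) = ((-2 - 575) + (-25288 - 7540))/(-455749/60) = (-577 - 32828)*(-60/455749) = -33405*(-60/455749) = 15300/3479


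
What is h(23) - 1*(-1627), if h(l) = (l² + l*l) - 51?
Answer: 2634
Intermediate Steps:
h(l) = -51 + 2*l² (h(l) = (l² + l²) - 51 = 2*l² - 51 = -51 + 2*l²)
h(23) - 1*(-1627) = (-51 + 2*23²) - 1*(-1627) = (-51 + 2*529) + 1627 = (-51 + 1058) + 1627 = 1007 + 1627 = 2634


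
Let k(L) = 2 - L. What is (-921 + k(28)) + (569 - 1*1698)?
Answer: -2076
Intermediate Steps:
(-921 + k(28)) + (569 - 1*1698) = (-921 + (2 - 1*28)) + (569 - 1*1698) = (-921 + (2 - 28)) + (569 - 1698) = (-921 - 26) - 1129 = -947 - 1129 = -2076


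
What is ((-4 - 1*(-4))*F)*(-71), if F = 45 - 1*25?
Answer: 0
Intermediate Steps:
F = 20 (F = 45 - 25 = 20)
((-4 - 1*(-4))*F)*(-71) = ((-4 - 1*(-4))*20)*(-71) = ((-4 + 4)*20)*(-71) = (0*20)*(-71) = 0*(-71) = 0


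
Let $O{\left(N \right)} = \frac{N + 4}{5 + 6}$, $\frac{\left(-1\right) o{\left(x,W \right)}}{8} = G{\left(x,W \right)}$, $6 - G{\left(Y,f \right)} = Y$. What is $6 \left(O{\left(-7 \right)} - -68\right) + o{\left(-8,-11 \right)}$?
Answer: $\frac{3238}{11} \approx 294.36$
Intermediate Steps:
$G{\left(Y,f \right)} = 6 - Y$
$o{\left(x,W \right)} = -48 + 8 x$ ($o{\left(x,W \right)} = - 8 \left(6 - x\right) = -48 + 8 x$)
$O{\left(N \right)} = \frac{4}{11} + \frac{N}{11}$ ($O{\left(N \right)} = \frac{4 + N}{11} = \left(4 + N\right) \frac{1}{11} = \frac{4}{11} + \frac{N}{11}$)
$6 \left(O{\left(-7 \right)} - -68\right) + o{\left(-8,-11 \right)} = 6 \left(\left(\frac{4}{11} + \frac{1}{11} \left(-7\right)\right) - -68\right) + \left(-48 + 8 \left(-8\right)\right) = 6 \left(\left(\frac{4}{11} - \frac{7}{11}\right) + 68\right) - 112 = 6 \left(- \frac{3}{11} + 68\right) - 112 = 6 \cdot \frac{745}{11} - 112 = \frac{4470}{11} - 112 = \frac{3238}{11}$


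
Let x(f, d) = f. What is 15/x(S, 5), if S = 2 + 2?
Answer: 15/4 ≈ 3.7500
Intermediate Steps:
S = 4
15/x(S, 5) = 15/4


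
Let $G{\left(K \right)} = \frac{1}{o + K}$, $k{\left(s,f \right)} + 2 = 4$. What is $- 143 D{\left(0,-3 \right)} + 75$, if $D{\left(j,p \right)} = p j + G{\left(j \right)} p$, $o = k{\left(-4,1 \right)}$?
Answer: $\frac{579}{2} \approx 289.5$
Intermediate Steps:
$k{\left(s,f \right)} = 2$ ($k{\left(s,f \right)} = -2 + 4 = 2$)
$o = 2$
$G{\left(K \right)} = \frac{1}{2 + K}$
$D{\left(j,p \right)} = j p + \frac{p}{2 + j}$ ($D{\left(j,p \right)} = p j + \frac{p}{2 + j} = j p + \frac{p}{2 + j}$)
$- 143 D{\left(0,-3 \right)} + 75 = - 143 \left(- \frac{3 \left(1 + 0 \left(2 + 0\right)\right)}{2 + 0}\right) + 75 = - 143 \left(- \frac{3 \left(1 + 0 \cdot 2\right)}{2}\right) + 75 = - 143 \left(\left(-3\right) \frac{1}{2} \left(1 + 0\right)\right) + 75 = - 143 \left(\left(-3\right) \frac{1}{2} \cdot 1\right) + 75 = \left(-143\right) \left(- \frac{3}{2}\right) + 75 = \frac{429}{2} + 75 = \frac{579}{2}$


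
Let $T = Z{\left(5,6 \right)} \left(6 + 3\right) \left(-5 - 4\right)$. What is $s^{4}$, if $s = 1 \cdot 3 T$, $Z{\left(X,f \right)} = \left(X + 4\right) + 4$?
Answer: $99586049276961$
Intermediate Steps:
$Z{\left(X,f \right)} = 8 + X$ ($Z{\left(X,f \right)} = \left(4 + X\right) + 4 = 8 + X$)
$T = -1053$ ($T = \left(8 + 5\right) \left(6 + 3\right) \left(-5 - 4\right) = 13 \cdot 9 \left(-9\right) = 13 \left(-81\right) = -1053$)
$s = -3159$ ($s = 1 \cdot 3 \left(-1053\right) = 3 \left(-1053\right) = -3159$)
$s^{4} = \left(-3159\right)^{4} = 99586049276961$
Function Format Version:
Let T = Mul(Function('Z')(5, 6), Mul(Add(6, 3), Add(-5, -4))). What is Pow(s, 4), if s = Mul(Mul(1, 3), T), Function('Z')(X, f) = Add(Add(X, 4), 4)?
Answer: 99586049276961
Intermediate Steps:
Function('Z')(X, f) = Add(8, X) (Function('Z')(X, f) = Add(Add(4, X), 4) = Add(8, X))
T = -1053 (T = Mul(Add(8, 5), Mul(Add(6, 3), Add(-5, -4))) = Mul(13, Mul(9, -9)) = Mul(13, -81) = -1053)
s = -3159 (s = Mul(Mul(1, 3), -1053) = Mul(3, -1053) = -3159)
Pow(s, 4) = Pow(-3159, 4) = 99586049276961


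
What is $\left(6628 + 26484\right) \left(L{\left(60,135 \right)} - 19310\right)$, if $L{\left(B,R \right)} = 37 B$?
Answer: $-565884080$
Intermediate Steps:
$\left(6628 + 26484\right) \left(L{\left(60,135 \right)} - 19310\right) = \left(6628 + 26484\right) \left(37 \cdot 60 - 19310\right) = 33112 \left(2220 - 19310\right) = 33112 \left(-17090\right) = -565884080$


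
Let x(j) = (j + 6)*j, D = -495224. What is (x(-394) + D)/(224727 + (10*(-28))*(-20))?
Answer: -342352/230327 ≈ -1.4864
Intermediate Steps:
x(j) = j*(6 + j) (x(j) = (6 + j)*j = j*(6 + j))
(x(-394) + D)/(224727 + (10*(-28))*(-20)) = (-394*(6 - 394) - 495224)/(224727 + (10*(-28))*(-20)) = (-394*(-388) - 495224)/(224727 - 280*(-20)) = (152872 - 495224)/(224727 + 5600) = -342352/230327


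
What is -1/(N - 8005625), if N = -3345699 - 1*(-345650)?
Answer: 1/11005674 ≈ 9.0862e-8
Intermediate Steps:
N = -3000049 (N = -3345699 + 345650 = -3000049)
-1/(N - 8005625) = -1/(-3000049 - 8005625) = -1/(-11005674) = -1*(-1/11005674) = 1/11005674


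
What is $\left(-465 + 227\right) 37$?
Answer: $-8806$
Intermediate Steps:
$\left(-465 + 227\right) 37 = \left(-238\right) 37 = -8806$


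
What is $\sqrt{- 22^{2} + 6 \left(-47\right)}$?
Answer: $i \sqrt{766} \approx 27.677 i$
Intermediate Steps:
$\sqrt{- 22^{2} + 6 \left(-47\right)} = \sqrt{\left(-1\right) 484 - 282} = \sqrt{-484 - 282} = \sqrt{-766} = i \sqrt{766}$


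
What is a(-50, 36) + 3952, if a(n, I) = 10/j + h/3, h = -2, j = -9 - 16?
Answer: 59264/15 ≈ 3950.9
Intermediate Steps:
j = -25
a(n, I) = -16/15 (a(n, I) = 10/(-25) - 2/3 = 10*(-1/25) - 2*⅓ = -⅖ - ⅔ = -16/15)
a(-50, 36) + 3952 = -16/15 + 3952 = 59264/15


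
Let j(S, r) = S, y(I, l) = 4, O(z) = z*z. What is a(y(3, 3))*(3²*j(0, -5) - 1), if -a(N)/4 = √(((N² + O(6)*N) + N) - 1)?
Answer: 4*√163 ≈ 51.069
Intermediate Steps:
O(z) = z²
a(N) = -4*√(-1 + N² + 37*N) (a(N) = -4*√(((N² + 6²*N) + N) - 1) = -4*√(((N² + 36*N) + N) - 1) = -4*√((N² + 37*N) - 1) = -4*√(-1 + N² + 37*N))
a(y(3, 3))*(3²*j(0, -5) - 1) = (-4*√(-1 + 4² + 37*4))*(3²*0 - 1) = (-4*√(-1 + 16 + 148))*(9*0 - 1) = (-4*√163)*(0 - 1) = -4*√163*(-1) = 4*√163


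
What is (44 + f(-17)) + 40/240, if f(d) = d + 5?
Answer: 193/6 ≈ 32.167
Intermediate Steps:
f(d) = 5 + d
(44 + f(-17)) + 40/240 = (44 + (5 - 17)) + 40/240 = (44 - 12) + 40*(1/240) = 32 + 1/6 = 193/6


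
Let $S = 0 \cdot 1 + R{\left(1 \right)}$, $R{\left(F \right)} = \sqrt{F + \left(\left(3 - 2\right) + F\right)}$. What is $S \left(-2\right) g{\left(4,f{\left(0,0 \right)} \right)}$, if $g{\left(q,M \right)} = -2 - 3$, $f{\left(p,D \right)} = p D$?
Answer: $10 \sqrt{3} \approx 17.32$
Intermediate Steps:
$f{\left(p,D \right)} = D p$
$g{\left(q,M \right)} = -5$ ($g{\left(q,M \right)} = -2 - 3 = -5$)
$R{\left(F \right)} = \sqrt{1 + 2 F}$ ($R{\left(F \right)} = \sqrt{F + \left(1 + F\right)} = \sqrt{1 + 2 F}$)
$S = \sqrt{3}$ ($S = 0 \cdot 1 + \sqrt{1 + 2 \cdot 1} = 0 + \sqrt{1 + 2} = 0 + \sqrt{3} = \sqrt{3} \approx 1.732$)
$S \left(-2\right) g{\left(4,f{\left(0,0 \right)} \right)} = \sqrt{3} \left(-2\right) \left(-5\right) = - 2 \sqrt{3} \left(-5\right) = 10 \sqrt{3}$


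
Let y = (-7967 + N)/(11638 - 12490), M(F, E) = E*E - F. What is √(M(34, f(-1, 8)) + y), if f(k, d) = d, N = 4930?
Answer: √6091161/426 ≈ 5.7935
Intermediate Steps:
M(F, E) = E² - F
y = 3037/852 (y = (-7967 + 4930)/(11638 - 12490) = -3037/(-852) = -3037*(-1/852) = 3037/852 ≈ 3.5646)
√(M(34, f(-1, 8)) + y) = √((8² - 1*34) + 3037/852) = √((64 - 34) + 3037/852) = √(30 + 3037/852) = √(28597/852) = √6091161/426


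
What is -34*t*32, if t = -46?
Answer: 50048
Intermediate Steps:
-34*t*32 = -34*(-46)*32 = 1564*32 = 50048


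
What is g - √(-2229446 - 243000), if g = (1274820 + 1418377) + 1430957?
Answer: 4124154 - I*√2472446 ≈ 4.1242e+6 - 1572.4*I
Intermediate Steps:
g = 4124154 (g = 2693197 + 1430957 = 4124154)
g - √(-2229446 - 243000) = 4124154 - √(-2229446 - 243000) = 4124154 - √(-2472446) = 4124154 - I*√2472446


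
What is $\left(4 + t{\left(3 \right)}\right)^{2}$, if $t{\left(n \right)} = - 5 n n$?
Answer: $1681$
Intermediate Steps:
$t{\left(n \right)} = - 5 n^{2}$
$\left(4 + t{\left(3 \right)}\right)^{2} = \left(4 - 5 \cdot 3^{2}\right)^{2} = \left(4 - 45\right)^{2} = \left(-41\right)^{2} = 1681$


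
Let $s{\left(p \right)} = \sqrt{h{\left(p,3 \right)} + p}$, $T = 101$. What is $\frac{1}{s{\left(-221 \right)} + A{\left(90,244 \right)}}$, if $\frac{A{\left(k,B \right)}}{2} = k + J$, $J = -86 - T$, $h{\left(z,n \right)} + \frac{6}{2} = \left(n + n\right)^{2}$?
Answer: $- \frac{97}{18912} - \frac{i \sqrt{47}}{18912} \approx -0.005129 - 0.0003625 i$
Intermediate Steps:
$h{\left(z,n \right)} = -3 + 4 n^{2}$ ($h{\left(z,n \right)} = -3 + \left(n + n\right)^{2} = -3 + \left(2 n\right)^{2} = -3 + 4 n^{2}$)
$s{\left(p \right)} = \sqrt{33 + p}$ ($s{\left(p \right)} = \sqrt{\left(-3 + 4 \cdot 3^{2}\right) + p} = \sqrt{\left(-3 + 4 \cdot 9\right) + p} = \sqrt{\left(-3 + 36\right) + p} = \sqrt{33 + p}$)
$J = -187$ ($J = -86 - 101 = -187$)
$A{\left(k,B \right)} = -374 + 2 k$ ($A{\left(k,B \right)} = 2 \left(k - 187\right) = 2 \left(-187 + k\right) = -374 + 2 k$)
$\frac{1}{s{\left(-221 \right)} + A{\left(90,244 \right)}} = \frac{1}{\sqrt{33 - 221} + \left(-374 + 2 \cdot 90\right)} = \frac{1}{\sqrt{-188} + \left(-374 + 180\right)} = \frac{1}{2 i \sqrt{47} - 194} = \frac{1}{-194 + 2 i \sqrt{47}}$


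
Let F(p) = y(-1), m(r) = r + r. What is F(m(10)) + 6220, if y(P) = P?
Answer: 6219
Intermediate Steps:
m(r) = 2*r
F(p) = -1
F(m(10)) + 6220 = -1 + 6220 = 6219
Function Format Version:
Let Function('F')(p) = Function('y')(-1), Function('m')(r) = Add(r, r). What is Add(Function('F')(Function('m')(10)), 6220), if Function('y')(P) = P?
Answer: 6219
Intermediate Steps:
Function('m')(r) = Mul(2, r)
Function('F')(p) = -1
Add(Function('F')(Function('m')(10)), 6220) = Add(-1, 6220) = 6219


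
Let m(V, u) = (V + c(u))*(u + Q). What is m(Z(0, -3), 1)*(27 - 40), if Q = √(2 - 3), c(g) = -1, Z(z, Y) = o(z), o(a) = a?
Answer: 13 + 13*I ≈ 13.0 + 13.0*I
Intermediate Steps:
Z(z, Y) = z
Q = I (Q = √(-1) = I ≈ 1.0*I)
m(V, u) = (-1 + V)*(I + u) (m(V, u) = (V - 1)*(u + I) = (-1 + V)*(I + u))
m(Z(0, -3), 1)*(27 - 40) = (-I - 1*1 + I*0 + 0*1)*(27 - 40) = (-I - 1 + 0 + 0)*(-13) = (-1 - I)*(-13) = 13 + 13*I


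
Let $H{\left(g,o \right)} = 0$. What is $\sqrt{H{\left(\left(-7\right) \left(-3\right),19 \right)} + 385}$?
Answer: $\sqrt{385} \approx 19.621$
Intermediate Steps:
$\sqrt{H{\left(\left(-7\right) \left(-3\right),19 \right)} + 385} = \sqrt{0 + 385} = \sqrt{385}$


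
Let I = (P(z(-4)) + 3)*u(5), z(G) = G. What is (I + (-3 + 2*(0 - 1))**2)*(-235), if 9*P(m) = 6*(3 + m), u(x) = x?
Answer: -25850/3 ≈ -8616.7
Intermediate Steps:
P(m) = 2 + 2*m/3 (P(m) = (6*(3 + m))/9 = (18 + 6*m)/9 = 2 + 2*m/3)
I = 35/3 (I = ((2 + (2/3)*(-4)) + 3)*5 = ((2 - 8/3) + 3)*5 = (-2/3 + 3)*5 = (7/3)*5 = 35/3 ≈ 11.667)
(I + (-3 + 2*(0 - 1))**2)*(-235) = (35/3 + (-3 + 2*(0 - 1))**2)*(-235) = (35/3 + (-3 + 2*(-1))**2)*(-235) = (35/3 + (-3 - 2)**2)*(-235) = (35/3 + (-5)**2)*(-235) = (35/3 + 25)*(-235) = (110/3)*(-235) = -25850/3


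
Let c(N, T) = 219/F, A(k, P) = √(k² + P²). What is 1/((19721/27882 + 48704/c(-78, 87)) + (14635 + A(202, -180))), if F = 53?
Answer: 109463114994088806/2891988085530759472657 - 8285592337992*√18301/2891988085530759472657 ≈ 3.7463e-5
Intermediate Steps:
A(k, P) = √(P² + k²)
c(N, T) = 219/53
1/((19721/27882 + 48704/c(-78, 87)) + (14635 + A(202, -180))) = 1/((19721/27882 + 48704/(219/53)) + (14635 + √((-180)² + 202²))) = 1/((19721*(1/27882) + 48704*(53/219)) + (14635 + √(32400 + 40804))) = 1/((19721/27882 + 2581312/219) + (14635 + √73204)) = 1/(23992153361/2035386 + (14635 + 2*√18301)) = 1/(53780027471/2035386 + 2*√18301)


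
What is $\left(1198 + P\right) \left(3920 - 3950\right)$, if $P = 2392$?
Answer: $-107700$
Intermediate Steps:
$\left(1198 + P\right) \left(3920 - 3950\right) = \left(1198 + 2392\right) \left(3920 - 3950\right) = 3590 \left(-30\right) = -107700$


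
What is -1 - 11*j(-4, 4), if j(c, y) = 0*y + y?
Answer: -45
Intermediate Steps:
j(c, y) = y (j(c, y) = 0 + y = y)
-1 - 11*j(-4, 4) = -1 - 11*4 = -1 - 44 = -45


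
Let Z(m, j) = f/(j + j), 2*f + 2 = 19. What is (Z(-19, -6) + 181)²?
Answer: 18722929/576 ≈ 32505.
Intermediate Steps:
f = 17/2 (f = -1 + (½)*19 = -1 + 19/2 = 17/2 ≈ 8.5000)
Z(m, j) = 17/(4*j) (Z(m, j) = 17/(2*(j + j)) = 17/(2*((2*j))) = 17*(1/(2*j))/2 = 17/(4*j))
(Z(-19, -6) + 181)² = ((17/4)/(-6) + 181)² = ((17/4)*(-⅙) + 181)² = (-17/24 + 181)² = (4327/24)² = 18722929/576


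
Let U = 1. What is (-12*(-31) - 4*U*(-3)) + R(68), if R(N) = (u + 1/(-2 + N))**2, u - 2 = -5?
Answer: 1711513/4356 ≈ 392.91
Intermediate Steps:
u = -3 (u = 2 - 5 = -3)
R(N) = (-3 + 1/(-2 + N))**2
(-12*(-31) - 4*U*(-3)) + R(68) = (-12*(-31) - 4*1*(-3)) + (7 - 3*68)**2/(-2 + 68)**2 = (372 - 4*(-3)) + (7 - 204)**2/66**2 = (372 + 12) + (1/4356)*(-197)**2 = 384 + (1/4356)*38809 = 384 + 38809/4356 = 1711513/4356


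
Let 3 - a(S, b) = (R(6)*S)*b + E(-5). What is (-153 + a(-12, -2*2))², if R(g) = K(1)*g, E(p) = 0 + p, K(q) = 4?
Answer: 1682209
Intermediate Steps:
E(p) = p
R(g) = 4*g
a(S, b) = 8 - 24*S*b (a(S, b) = 3 - (((4*6)*S)*b - 5) = 3 - ((24*S)*b - 5) = 3 - (24*S*b - 5) = 3 - (-5 + 24*S*b) = 3 + (5 - 24*S*b) = 8 - 24*S*b)
(-153 + a(-12, -2*2))² = (-153 + (8 - 24*(-12)*(-2*2)))² = (-153 + (8 - 24*(-12)*(-4)))² = (-153 + (8 - 1152))² = (-153 - 1144)² = (-1297)² = 1682209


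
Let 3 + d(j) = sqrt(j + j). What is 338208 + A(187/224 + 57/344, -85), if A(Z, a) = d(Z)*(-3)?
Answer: 338217 - 3*sqrt(2900737)/1204 ≈ 3.3821e+5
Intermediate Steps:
d(j) = -3 + sqrt(2)*sqrt(j) (d(j) = -3 + sqrt(j + j) = -3 + sqrt(2*j) = -3 + sqrt(2)*sqrt(j))
A(Z, a) = 9 - 3*sqrt(2)*sqrt(Z) (A(Z, a) = (-3 + sqrt(2)*sqrt(Z))*(-3) = 9 - 3*sqrt(2)*sqrt(Z))
338208 + A(187/224 + 57/344, -85) = 338208 + (9 - 3*sqrt(2)*sqrt(187/224 + 57/344)) = 338208 + (9 - 3*sqrt(2)*sqrt(9637/9632)) = 338208 + (9 - 3*sqrt(2)*sqrt(5801474)/2408) = 338208 + (9 - 3*sqrt(2900737)/1204) = 338217 - 3*sqrt(2900737)/1204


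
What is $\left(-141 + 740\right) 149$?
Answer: $89251$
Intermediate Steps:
$\left(-141 + 740\right) 149 = 599 \cdot 149 = 89251$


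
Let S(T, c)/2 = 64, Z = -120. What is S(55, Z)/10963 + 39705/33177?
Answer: 146510857/121239817 ≈ 1.2084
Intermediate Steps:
S(T, c) = 128 (S(T, c) = 2*64 = 128)
S(55, Z)/10963 + 39705/33177 = 128/10963 + 39705/33177 = 128*(1/10963) + 39705*(1/33177) = 128/10963 + 13235/11059 = 146510857/121239817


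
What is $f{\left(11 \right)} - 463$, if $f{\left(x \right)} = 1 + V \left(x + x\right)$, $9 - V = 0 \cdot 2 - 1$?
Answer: $-242$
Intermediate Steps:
$V = 10$ ($V = 9 - \left(0 \cdot 2 - 1\right) = 9 - \left(0 - 1\right) = 9 - -1 = 9 + 1 = 10$)
$f{\left(x \right)} = 1 + 20 x$ ($f{\left(x \right)} = 1 + 10 \left(x + x\right) = 1 + 10 \cdot 2 x = 1 + 20 x$)
$f{\left(11 \right)} - 463 = \left(1 + 20 \cdot 11\right) - 463 = \left(1 + 220\right) - 463 = 221 - 463 = -242$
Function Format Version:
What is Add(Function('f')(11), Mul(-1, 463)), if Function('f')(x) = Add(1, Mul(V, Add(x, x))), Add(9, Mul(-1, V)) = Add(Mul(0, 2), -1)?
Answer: -242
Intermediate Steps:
V = 10 (V = Add(9, Mul(-1, Add(Mul(0, 2), -1))) = Add(9, Mul(-1, Add(0, -1))) = Add(9, Mul(-1, -1)) = Add(9, 1) = 10)
Function('f')(x) = Add(1, Mul(20, x)) (Function('f')(x) = Add(1, Mul(10, Add(x, x))) = Add(1, Mul(10, Mul(2, x))) = Add(1, Mul(20, x)))
Add(Function('f')(11), Mul(-1, 463)) = Add(Add(1, Mul(20, 11)), Mul(-1, 463)) = Add(Add(1, 220), -463) = Add(221, -463) = -242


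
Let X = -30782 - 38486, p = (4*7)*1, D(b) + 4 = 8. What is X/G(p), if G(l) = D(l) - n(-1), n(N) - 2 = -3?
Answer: -69268/5 ≈ -13854.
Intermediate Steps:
D(b) = 4 (D(b) = -4 + 8 = 4)
n(N) = -1 (n(N) = 2 - 3 = -1)
p = 28 (p = 28*1 = 28)
G(l) = 5 (G(l) = 4 - 1*(-1) = 4 + 1 = 5)
X = -69268
X/G(p) = -69268/5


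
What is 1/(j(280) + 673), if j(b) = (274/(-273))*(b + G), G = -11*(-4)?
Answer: 91/31651 ≈ 0.0028751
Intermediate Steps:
G = 44
j(b) = -12056/273 - 274*b/273 (j(b) = (274/(-273))*(b + 44) = (274*(-1/273))*(44 + b) = -274*(44 + b)/273 = -12056/273 - 274*b/273)
1/(j(280) + 673) = 1/((-12056/273 - 274/273*280) + 673) = 1/((-12056/273 - 10960/39) + 673) = 1/(-29592/91 + 673) = 1/(31651/91) = 91/31651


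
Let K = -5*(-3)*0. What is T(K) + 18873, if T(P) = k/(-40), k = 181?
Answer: 754739/40 ≈ 18868.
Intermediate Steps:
K = 0 (K = 15*0 = 0)
T(P) = -181/40 (T(P) = 181/(-40) = 181*(-1/40) = -181/40)
T(K) + 18873 = -181/40 + 18873 = 754739/40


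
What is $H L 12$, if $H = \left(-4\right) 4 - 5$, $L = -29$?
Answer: $7308$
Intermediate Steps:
$H = -21$ ($H = -16 - 5 = -21$)
$H L 12 = \left(-21\right) \left(-29\right) 12 = 609 \cdot 12 = 7308$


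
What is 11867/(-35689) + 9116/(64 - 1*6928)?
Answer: -101699003/61242324 ≈ -1.6606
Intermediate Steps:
11867/(-35689) + 9116/(64 - 1*6928) = 11867*(-1/35689) + 9116/(64 - 6928) = -11867/35689 + 9116/(-6864) = -11867/35689 + 9116*(-1/6864) = -11867/35689 - 2279/1716 = -101699003/61242324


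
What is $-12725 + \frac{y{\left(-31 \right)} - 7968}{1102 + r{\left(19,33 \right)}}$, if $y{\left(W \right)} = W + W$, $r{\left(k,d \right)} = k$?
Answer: $- \frac{14272755}{1121} \approx -12732.0$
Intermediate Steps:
$y{\left(W \right)} = 2 W$
$-12725 + \frac{y{\left(-31 \right)} - 7968}{1102 + r{\left(19,33 \right)}} = -12725 + \frac{2 \left(-31\right) - 7968}{1102 + 19} = -12725 + \frac{-62 - 7968}{1121} = -12725 - \frac{8030}{1121} = - \frac{14272755}{1121}$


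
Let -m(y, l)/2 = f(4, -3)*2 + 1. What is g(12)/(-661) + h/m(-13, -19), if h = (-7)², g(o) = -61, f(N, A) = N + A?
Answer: -32023/3966 ≈ -8.0744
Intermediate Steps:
f(N, A) = A + N
h = 49
m(y, l) = -6 (m(y, l) = -2*((-3 + 4)*2 + 1) = -2*(1*2 + 1) = -2*(2 + 1) = -2*3 = -6)
g(12)/(-661) + h/m(-13, -19) = -61/(-661) + 49/(-6) = -61*(-1/661) + 49*(-⅙) = 61/661 - 49/6 = -32023/3966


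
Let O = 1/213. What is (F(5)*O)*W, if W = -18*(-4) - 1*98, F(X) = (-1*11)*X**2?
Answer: 7150/213 ≈ 33.568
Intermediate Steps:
F(X) = -11*X**2
W = -26 (W = 72 - 98 = -26)
O = 1/213 ≈ 0.0046948
(F(5)*O)*W = (-11*5**2*(1/213))*(-26) = (-11*25*(1/213))*(-26) = -275*1/213*(-26) = -275/213*(-26) = 7150/213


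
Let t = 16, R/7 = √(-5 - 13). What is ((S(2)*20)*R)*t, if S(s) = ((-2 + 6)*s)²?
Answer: 430080*I*√2 ≈ 6.0823e+5*I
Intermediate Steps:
R = 21*I*√2 (R = 7*√(-5 - 13) = 7*√(-18) = 7*(3*I*√2) = 21*I*√2 ≈ 29.698*I)
S(s) = 16*s² (S(s) = (4*s)² = 16*s²)
((S(2)*20)*R)*t = (((16*2²)*20)*(21*I*√2))*16 = (((16*4)*20)*(21*I*√2))*16 = ((64*20)*(21*I*√2))*16 = (1280*(21*I*√2))*16 = (26880*I*√2)*16 = 430080*I*√2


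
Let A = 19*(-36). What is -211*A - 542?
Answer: 143782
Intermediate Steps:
A = -684
-211*A - 542 = -211*(-684) - 542 = 144324 - 542 = 143782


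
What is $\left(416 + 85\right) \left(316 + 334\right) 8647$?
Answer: $2815895550$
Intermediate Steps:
$\left(416 + 85\right) \left(316 + 334\right) 8647 = 501 \cdot 650 \cdot 8647 = 325650 \cdot 8647 = 2815895550$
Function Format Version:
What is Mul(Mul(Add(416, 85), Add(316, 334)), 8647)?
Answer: 2815895550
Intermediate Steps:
Mul(Mul(Add(416, 85), Add(316, 334)), 8647) = Mul(Mul(501, 650), 8647) = Mul(325650, 8647) = 2815895550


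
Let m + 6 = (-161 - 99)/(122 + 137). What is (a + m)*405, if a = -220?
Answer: -23811570/259 ≈ -91937.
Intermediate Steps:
m = -1814/259 (m = -6 + (-161 - 99)/(122 + 137) = -6 - 260/259 = -1814/259 ≈ -7.0039)
(a + m)*405 = (-220 - 1814/259)*405 = -58794/259*405 = -23811570/259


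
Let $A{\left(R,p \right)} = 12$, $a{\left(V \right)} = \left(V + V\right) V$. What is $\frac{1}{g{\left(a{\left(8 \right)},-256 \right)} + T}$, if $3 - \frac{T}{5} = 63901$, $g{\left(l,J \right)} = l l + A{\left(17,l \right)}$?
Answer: $- \frac{1}{303094} \approx -3.2993 \cdot 10^{-6}$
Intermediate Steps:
$a{\left(V \right)} = 2 V^{2}$ ($a{\left(V \right)} = 2 V V = 2 V^{2}$)
$g{\left(l,J \right)} = 12 + l^{2}$ ($g{\left(l,J \right)} = l l + 12 = l^{2} + 12 = 12 + l^{2}$)
$T = -319490$ ($T = 15 - 319505 = -319490$)
$\frac{1}{g{\left(a{\left(8 \right)},-256 \right)} + T} = \frac{1}{\left(12 + \left(2 \cdot 8^{2}\right)^{2}\right) - 319490} = \frac{1}{\left(12 + \left(2 \cdot 64\right)^{2}\right) - 319490} = \frac{1}{\left(12 + 128^{2}\right) - 319490} = \frac{1}{\left(12 + 16384\right) - 319490} = \frac{1}{16396 - 319490} = \frac{1}{-303094} = - \frac{1}{303094}$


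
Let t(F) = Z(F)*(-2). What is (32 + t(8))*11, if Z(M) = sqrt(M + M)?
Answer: 264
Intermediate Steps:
Z(M) = sqrt(2)*sqrt(M) (Z(M) = sqrt(2*M) = sqrt(2)*sqrt(M))
t(F) = -2*sqrt(2)*sqrt(F) (t(F) = (sqrt(2)*sqrt(F))*(-2) = -2*sqrt(2)*sqrt(F))
(32 + t(8))*11 = (32 - 2*sqrt(2)*sqrt(8))*11 = (32 - 2*sqrt(2)*2*sqrt(2))*11 = (32 - 8)*11 = 24*11 = 264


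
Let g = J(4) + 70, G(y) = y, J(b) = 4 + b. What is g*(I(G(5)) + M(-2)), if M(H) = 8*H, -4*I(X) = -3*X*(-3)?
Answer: -4251/2 ≈ -2125.5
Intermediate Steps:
g = 78 (g = (4 + 4) + 70 = 8 + 70 = 78)
I(X) = -9*X/4 (I(X) = -(-3*X)*(-3)/4 = -9*X/4)
g*(I(G(5)) + M(-2)) = 78*(-9/4*5 + 8*(-2)) = 78*(-45/4 - 16) = 78*(-109/4) = -4251/2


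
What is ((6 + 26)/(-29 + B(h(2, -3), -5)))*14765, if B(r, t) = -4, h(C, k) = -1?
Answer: -472480/33 ≈ -14318.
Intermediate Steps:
((6 + 26)/(-29 + B(h(2, -3), -5)))*14765 = ((6 + 26)/(-29 - 4))*14765 = (32/(-33))*14765 = (32*(-1/33))*14765 = -32/33*14765 = -472480/33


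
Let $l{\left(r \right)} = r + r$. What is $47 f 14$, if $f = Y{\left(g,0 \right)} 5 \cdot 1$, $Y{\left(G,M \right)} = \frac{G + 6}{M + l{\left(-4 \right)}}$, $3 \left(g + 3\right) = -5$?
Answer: $- \frac{1645}{3} \approx -548.33$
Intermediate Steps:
$g = - \frac{14}{3}$ ($g = -3 + \frac{1}{3} \left(-5\right) = -3 - \frac{5}{3} = - \frac{14}{3} \approx -4.6667$)
$l{\left(r \right)} = 2 r$
$Y{\left(G,M \right)} = \frac{6 + G}{-8 + M}$ ($Y{\left(G,M \right)} = \frac{G + 6}{M + 2 \left(-4\right)} = \frac{6 + G}{M - 8} = \frac{6 + G}{-8 + M}$)
$f = - \frac{5}{6}$ ($f = \frac{6 - \frac{14}{3}}{-8 + 0} \cdot 5 \cdot 1 = \frac{1}{-8} \cdot \frac{4}{3} \cdot 5 = \left(- \frac{1}{8}\right) \frac{4}{3} \cdot 5 = \left(- \frac{1}{6}\right) 5 = - \frac{5}{6} \approx -0.83333$)
$47 f 14 = 47 \left(- \frac{5}{6}\right) 14 = \left(- \frac{235}{6}\right) 14 = - \frac{1645}{3}$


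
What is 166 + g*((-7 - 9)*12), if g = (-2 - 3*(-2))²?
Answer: -2906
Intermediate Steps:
g = 16 (g = (-2 + 6)² = 4² = 16)
166 + g*((-7 - 9)*12) = 166 + 16*((-7 - 9)*12) = 166 + 16*(-16*12) = 166 + 16*(-192) = 166 - 3072 = -2906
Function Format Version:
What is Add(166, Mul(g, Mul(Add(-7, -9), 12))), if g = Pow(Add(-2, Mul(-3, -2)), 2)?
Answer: -2906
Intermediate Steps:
g = 16 (g = Pow(Add(-2, 6), 2) = Pow(4, 2) = 16)
Add(166, Mul(g, Mul(Add(-7, -9), 12))) = Add(166, Mul(16, Mul(Add(-7, -9), 12))) = Add(166, Mul(16, Mul(-16, 12))) = Add(166, Mul(16, -192)) = Add(166, -3072) = -2906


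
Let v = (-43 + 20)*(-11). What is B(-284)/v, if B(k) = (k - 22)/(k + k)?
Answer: 153/71852 ≈ 0.0021294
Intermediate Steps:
v = 253 (v = -23*(-11) = 253)
B(k) = (-22 + k)/(2*k) (B(k) = (-22 + k)/((2*k)) = (-22 + k)*(1/(2*k)) = (-22 + k)/(2*k))
B(-284)/v = ((½)*(-22 - 284)/(-284))/253 = ((½)*(-1/284)*(-306))*(1/253) = (153/284)*(1/253) = 153/71852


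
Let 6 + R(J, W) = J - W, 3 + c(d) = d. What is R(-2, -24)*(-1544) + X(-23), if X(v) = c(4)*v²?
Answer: -24175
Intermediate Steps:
c(d) = -3 + d
R(J, W) = -6 + J - W (R(J, W) = -6 + (J - W) = -6 + J - W)
X(v) = v² (X(v) = (-3 + 4)*v² = 1*v² = v²)
R(-2, -24)*(-1544) + X(-23) = (-6 - 2 - 1*(-24))*(-1544) + (-23)² = (-6 - 2 + 24)*(-1544) + 529 = 16*(-1544) + 529 = -24704 + 529 = -24175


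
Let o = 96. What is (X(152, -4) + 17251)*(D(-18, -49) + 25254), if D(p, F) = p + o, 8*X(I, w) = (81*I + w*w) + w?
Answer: 476026278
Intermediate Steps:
X(I, w) = w/8 + w²/8 + 81*I/8 (X(I, w) = ((81*I + w*w) + w)/8 = ((81*I + w²) + w)/8 = ((w² + 81*I) + w)/8 = (w + w² + 81*I)/8 = w/8 + w²/8 + 81*I/8)
D(p, F) = 96 + p (D(p, F) = p + 96 = 96 + p)
(X(152, -4) + 17251)*(D(-18, -49) + 25254) = (((⅛)*(-4) + (⅛)*(-4)² + (81/8)*152) + 17251)*((96 - 18) + 25254) = ((-½ + (⅛)*16 + 1539) + 17251)*(78 + 25254) = ((-½ + 2 + 1539) + 17251)*25332 = (3081/2 + 17251)*25332 = (37583/2)*25332 = 476026278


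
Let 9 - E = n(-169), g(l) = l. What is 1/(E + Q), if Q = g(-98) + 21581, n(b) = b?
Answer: 1/21661 ≈ 4.6166e-5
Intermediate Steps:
E = 178 (E = 9 - 1*(-169) = 9 + 169 = 178)
Q = 21483 (Q = -98 + 21581 = 21483)
1/(E + Q) = 1/(178 + 21483) = 1/21661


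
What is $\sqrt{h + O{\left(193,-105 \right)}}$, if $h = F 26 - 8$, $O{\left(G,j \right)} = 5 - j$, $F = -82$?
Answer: $i \sqrt{2030} \approx 45.056 i$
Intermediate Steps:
$h = -2140$ ($h = \left(-82\right) 26 - 8 = -2132 - 8 = -2140$)
$\sqrt{h + O{\left(193,-105 \right)}} = \sqrt{-2140 + \left(5 - -105\right)} = \sqrt{-2140 + \left(5 + 105\right)} = \sqrt{-2140 + 110} = \sqrt{-2030} = i \sqrt{2030}$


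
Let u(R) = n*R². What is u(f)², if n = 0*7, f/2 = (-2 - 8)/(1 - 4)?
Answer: 0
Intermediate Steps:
f = 20/3 (f = 2*((-2 - 8)/(1 - 4)) = 2*(-10/(-3)) = 2*(-10*(-⅓)) = 2*(10/3) = 20/3 ≈ 6.6667)
n = 0
u(R) = 0 (u(R) = 0*R² = 0)
u(f)² = 0² = 0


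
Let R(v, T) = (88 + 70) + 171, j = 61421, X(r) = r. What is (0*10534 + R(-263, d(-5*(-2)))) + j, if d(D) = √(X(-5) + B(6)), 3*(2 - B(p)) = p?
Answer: 61750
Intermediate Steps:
B(p) = 2 - p/3
d(D) = I*√5 (d(D) = √(-5 + (2 - ⅓*6)) = √(-5 + (2 - 2)) = √(-5 + 0) = √(-5) = I*√5)
R(v, T) = 329 (R(v, T) = 158 + 171 = 329)
(0*10534 + R(-263, d(-5*(-2)))) + j = (0*10534 + 329) + 61421 = (0 + 329) + 61421 = 329 + 61421 = 61750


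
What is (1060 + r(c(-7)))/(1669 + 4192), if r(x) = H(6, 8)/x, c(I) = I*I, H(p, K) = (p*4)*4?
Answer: 52036/287189 ≈ 0.18119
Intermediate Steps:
H(p, K) = 16*p (H(p, K) = (4*p)*4 = 16*p)
c(I) = I**2
r(x) = 96/x (r(x) = (16*6)/x = 96/x)
(1060 + r(c(-7)))/(1669 + 4192) = (1060 + 96/((-7)**2))/(1669 + 4192) = (1060 + 96/49)/5861 = (1060 + 96*(1/49))*(1/5861) = (1060 + 96/49)*(1/5861) = (52036/49)*(1/5861) = 52036/287189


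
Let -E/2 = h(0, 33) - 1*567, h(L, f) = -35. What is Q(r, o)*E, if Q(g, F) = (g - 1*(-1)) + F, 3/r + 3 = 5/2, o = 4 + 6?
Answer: 6020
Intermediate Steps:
o = 10
r = -6 (r = 3/(-3 + 5/2) = 3/(-½) = 3*(-2) = -6)
Q(g, F) = 1 + F + g (Q(g, F) = (g + 1) + F = (1 + g) + F = 1 + F + g)
E = 1204 (E = -2*(-35 - 1*567) = -2*(-35 - 567) = -2*(-602) = 1204)
Q(r, o)*E = (1 + 10 - 6)*1204 = 5*1204 = 6020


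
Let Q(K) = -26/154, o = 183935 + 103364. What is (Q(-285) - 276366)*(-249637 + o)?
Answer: -801454704090/77 ≈ -1.0409e+10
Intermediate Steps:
o = 287299
Q(K) = -13/77 (Q(K) = -26*1/154 = -13/77)
(Q(-285) - 276366)*(-249637 + o) = (-13/77 - 276366)*(-249637 + 287299) = -21280195/77*37662 = -801454704090/77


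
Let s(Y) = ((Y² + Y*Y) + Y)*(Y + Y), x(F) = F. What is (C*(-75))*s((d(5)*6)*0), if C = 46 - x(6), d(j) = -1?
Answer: 0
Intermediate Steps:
s(Y) = 2*Y*(Y + 2*Y²) (s(Y) = ((Y² + Y²) + Y)*(2*Y) = (2*Y² + Y)*(2*Y) = (Y + 2*Y²)*(2*Y) = 2*Y*(Y + 2*Y²))
C = 40 (C = 46 - 1*6 = 46 - 6 = 40)
(C*(-75))*s((d(5)*6)*0) = (40*(-75))*((-1*6*0)²*(2 + 4*(-1*6*0))) = -3000*(-6*0)²*(2 + 4*(-6*0)) = -3000*0²*(2 + 4*0) = -0*(2 + 0) = -0*2 = -3000*0 = 0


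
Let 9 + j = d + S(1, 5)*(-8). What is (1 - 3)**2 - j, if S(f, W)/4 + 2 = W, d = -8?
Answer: 117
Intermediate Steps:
S(f, W) = -8 + 4*W
j = -113 (j = -9 + (-8 + (-8 + 4*5)*(-8)) = -9 + (-8 + (-8 + 20)*(-8)) = -9 + (-8 + 12*(-8)) = -9 + (-8 - 96) = -9 - 104 = -113)
(1 - 3)**2 - j = (1 - 3)**2 - 1*(-113) = (-2)**2 + 113 = 4 + 113 = 117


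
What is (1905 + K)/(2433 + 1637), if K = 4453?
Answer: 289/185 ≈ 1.5622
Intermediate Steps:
(1905 + K)/(2433 + 1637) = (1905 + 4453)/(2433 + 1637) = 6358/4070 = 6358*(1/4070) = 289/185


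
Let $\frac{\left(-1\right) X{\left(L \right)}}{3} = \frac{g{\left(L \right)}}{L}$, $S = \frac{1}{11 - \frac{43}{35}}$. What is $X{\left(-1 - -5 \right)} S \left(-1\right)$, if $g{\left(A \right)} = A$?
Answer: $\frac{35}{114} \approx 0.30702$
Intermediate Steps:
$S = \frac{35}{342}$ ($S = \frac{1}{11 - \frac{43}{35}} = \frac{1}{\frac{342}{35}} = \frac{35}{342} \approx 0.10234$)
$X{\left(L \right)} = -3$ ($X{\left(L \right)} = - 3 \frac{L}{L} = \left(-3\right) 1 = -3$)
$X{\left(-1 - -5 \right)} S \left(-1\right) = \left(-3\right) \frac{35}{342} \left(-1\right) = \left(- \frac{35}{114}\right) \left(-1\right) = \frac{35}{114}$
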